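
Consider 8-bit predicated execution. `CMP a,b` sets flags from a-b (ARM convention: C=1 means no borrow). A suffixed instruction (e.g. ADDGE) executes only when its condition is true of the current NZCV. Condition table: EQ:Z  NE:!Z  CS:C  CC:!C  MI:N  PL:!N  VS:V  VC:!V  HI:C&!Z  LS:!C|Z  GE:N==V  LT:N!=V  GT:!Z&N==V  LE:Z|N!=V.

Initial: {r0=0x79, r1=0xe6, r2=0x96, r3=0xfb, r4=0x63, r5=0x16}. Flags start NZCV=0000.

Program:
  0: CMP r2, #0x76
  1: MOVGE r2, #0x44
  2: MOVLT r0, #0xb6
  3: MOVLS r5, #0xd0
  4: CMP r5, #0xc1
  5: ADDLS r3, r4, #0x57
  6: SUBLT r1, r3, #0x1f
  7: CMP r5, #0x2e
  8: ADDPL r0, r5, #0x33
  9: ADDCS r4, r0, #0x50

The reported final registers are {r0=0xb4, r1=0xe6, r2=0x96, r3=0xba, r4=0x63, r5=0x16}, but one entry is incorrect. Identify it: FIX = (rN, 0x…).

0: ✓ CMP  NZCV=0011
1: · MOVGE
2: ✓ MOVLT  r0←0xb6
3: · MOVLS
4: ✓ CMP  NZCV=0000
5: ✓ ADDLS  r3←0xba
6: · SUBLT
7: ✓ CMP  NZCV=1000
8: · ADDPL
9: · ADDCS

FIX = (r0, 0xb6)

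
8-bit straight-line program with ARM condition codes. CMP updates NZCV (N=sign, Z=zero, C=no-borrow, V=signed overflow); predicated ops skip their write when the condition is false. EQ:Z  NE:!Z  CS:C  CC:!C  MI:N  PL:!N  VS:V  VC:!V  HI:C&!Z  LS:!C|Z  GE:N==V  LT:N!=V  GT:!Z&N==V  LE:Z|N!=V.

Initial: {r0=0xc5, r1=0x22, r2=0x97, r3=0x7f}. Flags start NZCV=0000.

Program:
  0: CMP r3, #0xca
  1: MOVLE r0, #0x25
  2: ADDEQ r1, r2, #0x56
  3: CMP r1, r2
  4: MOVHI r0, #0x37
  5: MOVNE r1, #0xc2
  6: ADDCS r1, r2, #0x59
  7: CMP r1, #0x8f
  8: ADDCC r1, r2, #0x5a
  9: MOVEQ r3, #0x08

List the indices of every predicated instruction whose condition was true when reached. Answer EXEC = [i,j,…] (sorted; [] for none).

EXEC = [5]

0: ✓ CMP  NZCV=1001
1: · MOVLE
2: · ADDEQ
3: ✓ CMP  NZCV=1001
4: · MOVHI
5: ✓ MOVNE  r1←0xc2
6: · ADDCS
7: ✓ CMP  NZCV=0010
8: · ADDCC
9: · MOVEQ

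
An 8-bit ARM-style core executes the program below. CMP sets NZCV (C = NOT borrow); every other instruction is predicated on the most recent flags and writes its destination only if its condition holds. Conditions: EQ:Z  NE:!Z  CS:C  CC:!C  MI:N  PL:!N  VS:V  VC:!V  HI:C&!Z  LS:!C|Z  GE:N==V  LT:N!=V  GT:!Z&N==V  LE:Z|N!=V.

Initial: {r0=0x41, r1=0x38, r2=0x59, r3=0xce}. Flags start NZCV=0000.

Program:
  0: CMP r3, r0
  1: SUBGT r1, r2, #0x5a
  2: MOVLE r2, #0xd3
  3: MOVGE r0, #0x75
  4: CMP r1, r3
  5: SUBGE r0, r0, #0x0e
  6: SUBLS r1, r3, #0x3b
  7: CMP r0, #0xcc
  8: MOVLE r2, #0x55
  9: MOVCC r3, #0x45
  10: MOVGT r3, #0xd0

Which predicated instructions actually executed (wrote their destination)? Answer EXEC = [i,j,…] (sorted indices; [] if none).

EXEC = [2,5,6,9,10]

[0] flags=1010 → (cmp)
[1] flags=1010 GT?F → skip
[2] flags=1010 LE?T → r2=0xd3
[3] flags=1010 GE?F → skip
[4] flags=0000 → (cmp)
[5] flags=0000 GE?T → r0=0x33
[6] flags=0000 LS?T → r1=0x93
[7] flags=0000 → (cmp)
[8] flags=0000 LE?F → skip
[9] flags=0000 CC?T → r3=0x45
[10] flags=0000 GT?T → r3=0xd0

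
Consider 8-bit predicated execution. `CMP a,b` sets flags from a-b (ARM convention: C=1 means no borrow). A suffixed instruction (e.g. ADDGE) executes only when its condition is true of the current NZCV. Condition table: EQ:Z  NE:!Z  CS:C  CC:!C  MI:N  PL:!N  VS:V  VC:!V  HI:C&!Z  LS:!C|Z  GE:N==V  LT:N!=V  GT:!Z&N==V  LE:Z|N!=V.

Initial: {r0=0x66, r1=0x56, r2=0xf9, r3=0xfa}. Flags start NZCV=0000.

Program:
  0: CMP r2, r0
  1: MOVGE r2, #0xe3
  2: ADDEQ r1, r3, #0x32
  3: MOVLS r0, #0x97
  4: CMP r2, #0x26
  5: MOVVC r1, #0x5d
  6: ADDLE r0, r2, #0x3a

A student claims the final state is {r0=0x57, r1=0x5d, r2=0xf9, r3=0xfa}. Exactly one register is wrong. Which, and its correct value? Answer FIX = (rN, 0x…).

FIX = (r0, 0x33)

0: ✓ CMP  NZCV=1010
1: · MOVGE
2: · ADDEQ
3: · MOVLS
4: ✓ CMP  NZCV=1010
5: ✓ MOVVC  r1←0x5d
6: ✓ ADDLE  r0←0x33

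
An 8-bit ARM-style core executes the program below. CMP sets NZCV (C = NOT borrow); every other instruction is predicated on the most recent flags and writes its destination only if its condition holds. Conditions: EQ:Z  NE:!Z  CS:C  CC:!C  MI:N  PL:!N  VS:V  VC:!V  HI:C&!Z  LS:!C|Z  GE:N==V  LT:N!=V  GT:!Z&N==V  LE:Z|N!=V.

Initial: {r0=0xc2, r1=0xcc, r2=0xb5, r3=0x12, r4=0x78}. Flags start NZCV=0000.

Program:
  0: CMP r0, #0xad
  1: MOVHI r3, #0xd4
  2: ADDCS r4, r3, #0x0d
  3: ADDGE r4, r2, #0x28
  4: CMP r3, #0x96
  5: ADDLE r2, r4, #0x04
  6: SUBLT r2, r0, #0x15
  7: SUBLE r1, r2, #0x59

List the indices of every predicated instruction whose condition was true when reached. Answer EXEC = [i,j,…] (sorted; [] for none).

[0] flags=0010 → (cmp)
[1] flags=0010 HI?T → r3=0xd4
[2] flags=0010 CS?T → r4=0xe1
[3] flags=0010 GE?T → r4=0xdd
[4] flags=0010 → (cmp)
[5] flags=0010 LE?F → skip
[6] flags=0010 LT?F → skip
[7] flags=0010 LE?F → skip

EXEC = [1,2,3]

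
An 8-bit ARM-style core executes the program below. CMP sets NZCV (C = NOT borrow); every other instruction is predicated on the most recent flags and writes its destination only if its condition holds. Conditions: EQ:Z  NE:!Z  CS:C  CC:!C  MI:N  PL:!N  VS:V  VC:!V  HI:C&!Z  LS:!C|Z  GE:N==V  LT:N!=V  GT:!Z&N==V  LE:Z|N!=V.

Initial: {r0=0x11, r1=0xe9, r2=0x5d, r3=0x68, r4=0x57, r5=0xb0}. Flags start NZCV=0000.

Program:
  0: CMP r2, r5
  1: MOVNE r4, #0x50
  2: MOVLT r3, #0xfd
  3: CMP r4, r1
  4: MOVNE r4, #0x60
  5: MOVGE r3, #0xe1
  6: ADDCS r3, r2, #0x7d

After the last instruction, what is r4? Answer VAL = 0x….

[0] flags=1001 → (cmp)
[1] flags=1001 NE?T → r4=0x50
[2] flags=1001 LT?F → skip
[3] flags=0000 → (cmp)
[4] flags=0000 NE?T → r4=0x60
[5] flags=0000 GE?T → r3=0xe1
[6] flags=0000 CS?F → skip

VAL = 0x60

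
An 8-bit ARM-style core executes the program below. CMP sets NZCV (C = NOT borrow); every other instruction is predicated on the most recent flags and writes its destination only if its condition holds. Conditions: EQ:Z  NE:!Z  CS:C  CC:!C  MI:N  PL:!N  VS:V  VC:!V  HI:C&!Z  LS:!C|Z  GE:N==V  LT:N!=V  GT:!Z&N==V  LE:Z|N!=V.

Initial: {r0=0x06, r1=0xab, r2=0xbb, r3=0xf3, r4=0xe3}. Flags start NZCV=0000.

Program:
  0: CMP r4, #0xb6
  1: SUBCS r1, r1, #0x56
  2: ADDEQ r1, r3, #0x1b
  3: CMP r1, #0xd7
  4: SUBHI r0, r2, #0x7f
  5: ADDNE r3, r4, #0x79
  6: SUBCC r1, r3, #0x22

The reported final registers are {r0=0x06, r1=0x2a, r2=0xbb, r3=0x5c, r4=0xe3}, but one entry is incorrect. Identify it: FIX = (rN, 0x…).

0: ✓ CMP  NZCV=0010
1: ✓ SUBCS  r1←0x55
2: · ADDEQ
3: ✓ CMP  NZCV=0000
4: · SUBHI
5: ✓ ADDNE  r3←0x5c
6: ✓ SUBCC  r1←0x3a

FIX = (r1, 0x3a)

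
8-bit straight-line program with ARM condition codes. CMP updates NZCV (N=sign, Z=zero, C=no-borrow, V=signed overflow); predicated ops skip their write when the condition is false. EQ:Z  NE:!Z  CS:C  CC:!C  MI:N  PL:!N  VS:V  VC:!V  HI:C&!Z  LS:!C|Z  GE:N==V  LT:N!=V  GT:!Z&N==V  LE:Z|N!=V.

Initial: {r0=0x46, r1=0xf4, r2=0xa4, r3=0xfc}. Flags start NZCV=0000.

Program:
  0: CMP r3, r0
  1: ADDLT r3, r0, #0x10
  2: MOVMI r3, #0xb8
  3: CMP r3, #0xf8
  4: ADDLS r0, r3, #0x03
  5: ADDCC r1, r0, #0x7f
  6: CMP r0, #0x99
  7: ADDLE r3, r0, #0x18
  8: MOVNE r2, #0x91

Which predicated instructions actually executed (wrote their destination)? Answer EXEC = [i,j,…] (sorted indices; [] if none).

EXEC = [1,2,4,5,8]

0: ✓ CMP  NZCV=1010
1: ✓ ADDLT  r3←0x56
2: ✓ MOVMI  r3←0xb8
3: ✓ CMP  NZCV=1000
4: ✓ ADDLS  r0←0xbb
5: ✓ ADDCC  r1←0x3a
6: ✓ CMP  NZCV=0010
7: · ADDLE
8: ✓ MOVNE  r2←0x91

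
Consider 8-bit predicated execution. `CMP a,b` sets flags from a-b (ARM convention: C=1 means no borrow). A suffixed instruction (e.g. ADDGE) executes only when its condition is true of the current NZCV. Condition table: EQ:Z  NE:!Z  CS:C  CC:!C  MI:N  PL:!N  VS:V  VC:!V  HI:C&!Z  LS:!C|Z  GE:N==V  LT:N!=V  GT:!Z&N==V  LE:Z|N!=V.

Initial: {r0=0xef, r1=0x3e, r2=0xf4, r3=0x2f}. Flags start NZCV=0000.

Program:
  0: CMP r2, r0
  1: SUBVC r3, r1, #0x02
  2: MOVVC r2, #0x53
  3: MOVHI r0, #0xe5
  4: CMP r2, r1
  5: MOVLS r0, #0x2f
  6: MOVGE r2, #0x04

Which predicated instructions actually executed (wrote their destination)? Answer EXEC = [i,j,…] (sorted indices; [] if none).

EXEC = [1,2,3,6]

[0] flags=0010 → (cmp)
[1] flags=0010 VC?T → r3=0x3c
[2] flags=0010 VC?T → r2=0x53
[3] flags=0010 HI?T → r0=0xe5
[4] flags=0010 → (cmp)
[5] flags=0010 LS?F → skip
[6] flags=0010 GE?T → r2=0x04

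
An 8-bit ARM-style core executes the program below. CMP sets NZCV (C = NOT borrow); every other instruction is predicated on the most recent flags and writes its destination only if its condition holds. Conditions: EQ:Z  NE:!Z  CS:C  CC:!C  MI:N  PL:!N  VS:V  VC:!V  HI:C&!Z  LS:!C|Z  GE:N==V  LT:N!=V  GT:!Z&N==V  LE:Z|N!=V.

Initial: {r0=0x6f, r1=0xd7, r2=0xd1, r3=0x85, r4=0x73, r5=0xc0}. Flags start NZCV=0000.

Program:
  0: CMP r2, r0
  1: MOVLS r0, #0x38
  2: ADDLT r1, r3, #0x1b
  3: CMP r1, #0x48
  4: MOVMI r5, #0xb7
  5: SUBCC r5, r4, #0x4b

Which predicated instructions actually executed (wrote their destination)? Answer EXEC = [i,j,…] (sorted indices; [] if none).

EXEC = [2]

0: ✓ CMP  NZCV=0011
1: · MOVLS
2: ✓ ADDLT  r1←0xa0
3: ✓ CMP  NZCV=0011
4: · MOVMI
5: · SUBCC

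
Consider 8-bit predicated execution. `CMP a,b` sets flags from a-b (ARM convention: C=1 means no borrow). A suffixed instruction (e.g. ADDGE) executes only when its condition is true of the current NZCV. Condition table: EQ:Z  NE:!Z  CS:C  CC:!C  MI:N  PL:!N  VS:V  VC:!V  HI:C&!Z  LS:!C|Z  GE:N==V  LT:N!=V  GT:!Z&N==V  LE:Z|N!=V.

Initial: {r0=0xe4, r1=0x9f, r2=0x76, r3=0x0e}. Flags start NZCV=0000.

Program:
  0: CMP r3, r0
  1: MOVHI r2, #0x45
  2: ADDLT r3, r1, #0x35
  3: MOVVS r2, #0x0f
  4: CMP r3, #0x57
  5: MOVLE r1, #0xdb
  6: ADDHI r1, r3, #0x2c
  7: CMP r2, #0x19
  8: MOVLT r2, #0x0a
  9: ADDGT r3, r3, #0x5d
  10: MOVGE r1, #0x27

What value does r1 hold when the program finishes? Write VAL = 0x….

VAL = 0x27

0: ✓ CMP  NZCV=0000
1: · MOVHI
2: · ADDLT
3: · MOVVS
4: ✓ CMP  NZCV=1000
5: ✓ MOVLE  r1←0xdb
6: · ADDHI
7: ✓ CMP  NZCV=0010
8: · MOVLT
9: ✓ ADDGT  r3←0x6b
10: ✓ MOVGE  r1←0x27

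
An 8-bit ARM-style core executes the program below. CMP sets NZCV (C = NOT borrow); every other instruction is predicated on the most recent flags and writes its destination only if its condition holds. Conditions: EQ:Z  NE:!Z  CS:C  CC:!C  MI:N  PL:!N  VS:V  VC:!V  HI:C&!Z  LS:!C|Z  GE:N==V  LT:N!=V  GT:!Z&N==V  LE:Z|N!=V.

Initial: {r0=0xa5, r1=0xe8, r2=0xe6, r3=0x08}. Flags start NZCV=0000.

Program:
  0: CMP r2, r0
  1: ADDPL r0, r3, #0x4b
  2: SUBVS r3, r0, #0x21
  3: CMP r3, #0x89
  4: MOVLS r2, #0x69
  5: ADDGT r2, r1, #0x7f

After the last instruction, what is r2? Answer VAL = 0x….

0: ✓ CMP  NZCV=0010
1: ✓ ADDPL  r0←0x53
2: · SUBVS
3: ✓ CMP  NZCV=0000
4: ✓ MOVLS  r2←0x69
5: ✓ ADDGT  r2←0x67

VAL = 0x67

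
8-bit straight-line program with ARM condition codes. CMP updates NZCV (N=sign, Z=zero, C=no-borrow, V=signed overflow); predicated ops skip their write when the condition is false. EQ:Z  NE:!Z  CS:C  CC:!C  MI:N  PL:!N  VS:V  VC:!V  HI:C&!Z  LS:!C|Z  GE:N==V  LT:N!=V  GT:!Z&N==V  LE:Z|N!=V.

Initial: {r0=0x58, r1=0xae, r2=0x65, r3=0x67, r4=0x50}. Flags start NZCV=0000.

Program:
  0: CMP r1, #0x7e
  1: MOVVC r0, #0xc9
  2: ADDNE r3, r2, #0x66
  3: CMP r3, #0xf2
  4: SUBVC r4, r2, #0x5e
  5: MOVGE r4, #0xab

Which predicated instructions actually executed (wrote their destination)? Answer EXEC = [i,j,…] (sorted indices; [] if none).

[0] flags=0011 → (cmp)
[1] flags=0011 VC?F → skip
[2] flags=0011 NE?T → r3=0xcb
[3] flags=1000 → (cmp)
[4] flags=1000 VC?T → r4=0x07
[5] flags=1000 GE?F → skip

EXEC = [2,4]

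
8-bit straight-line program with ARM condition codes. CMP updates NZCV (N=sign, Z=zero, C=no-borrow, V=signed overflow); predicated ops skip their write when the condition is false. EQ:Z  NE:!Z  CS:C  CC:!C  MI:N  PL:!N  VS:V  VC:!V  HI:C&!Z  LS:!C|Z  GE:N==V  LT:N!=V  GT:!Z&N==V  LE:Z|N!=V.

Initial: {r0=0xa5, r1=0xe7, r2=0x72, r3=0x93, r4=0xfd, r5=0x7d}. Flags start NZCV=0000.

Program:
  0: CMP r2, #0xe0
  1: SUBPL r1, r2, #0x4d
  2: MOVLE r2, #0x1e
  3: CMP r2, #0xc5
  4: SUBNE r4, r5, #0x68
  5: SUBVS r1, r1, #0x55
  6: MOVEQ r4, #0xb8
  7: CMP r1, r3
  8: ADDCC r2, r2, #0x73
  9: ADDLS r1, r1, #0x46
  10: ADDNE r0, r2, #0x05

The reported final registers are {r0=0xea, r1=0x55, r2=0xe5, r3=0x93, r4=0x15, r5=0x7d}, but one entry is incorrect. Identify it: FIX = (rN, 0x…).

0: ✓ CMP  NZCV=1001
1: · SUBPL
2: · MOVLE
3: ✓ CMP  NZCV=1001
4: ✓ SUBNE  r4←0x15
5: ✓ SUBVS  r1←0x92
6: · MOVEQ
7: ✓ CMP  NZCV=1000
8: ✓ ADDCC  r2←0xe5
9: ✓ ADDLS  r1←0xd8
10: ✓ ADDNE  r0←0xea

FIX = (r1, 0xd8)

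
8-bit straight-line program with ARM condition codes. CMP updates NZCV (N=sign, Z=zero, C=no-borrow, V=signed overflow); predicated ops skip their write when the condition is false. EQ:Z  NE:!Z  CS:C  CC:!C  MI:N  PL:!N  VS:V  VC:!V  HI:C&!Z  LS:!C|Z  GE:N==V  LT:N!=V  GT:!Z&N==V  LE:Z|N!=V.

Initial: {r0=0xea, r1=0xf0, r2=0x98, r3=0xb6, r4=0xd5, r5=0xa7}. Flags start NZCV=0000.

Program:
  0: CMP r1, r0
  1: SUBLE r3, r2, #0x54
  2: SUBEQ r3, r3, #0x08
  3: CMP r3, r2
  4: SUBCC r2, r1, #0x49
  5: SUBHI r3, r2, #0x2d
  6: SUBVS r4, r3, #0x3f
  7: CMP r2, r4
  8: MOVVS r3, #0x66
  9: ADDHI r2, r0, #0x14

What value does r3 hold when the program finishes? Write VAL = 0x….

0: ✓ CMP  NZCV=0010
1: · SUBLE
2: · SUBEQ
3: ✓ CMP  NZCV=0010
4: · SUBCC
5: ✓ SUBHI  r3←0x6b
6: · SUBVS
7: ✓ CMP  NZCV=1000
8: · MOVVS
9: · ADDHI

VAL = 0x6b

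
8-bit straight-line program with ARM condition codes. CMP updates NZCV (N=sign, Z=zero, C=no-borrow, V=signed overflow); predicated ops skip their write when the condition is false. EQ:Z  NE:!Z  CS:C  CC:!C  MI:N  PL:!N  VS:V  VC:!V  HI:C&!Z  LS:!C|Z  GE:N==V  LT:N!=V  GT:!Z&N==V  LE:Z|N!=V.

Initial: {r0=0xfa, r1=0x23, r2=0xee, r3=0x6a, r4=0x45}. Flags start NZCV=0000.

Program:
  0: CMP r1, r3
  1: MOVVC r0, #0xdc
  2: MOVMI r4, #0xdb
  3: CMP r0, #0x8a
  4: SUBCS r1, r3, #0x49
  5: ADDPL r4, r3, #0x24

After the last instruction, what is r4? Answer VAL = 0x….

VAL = 0x8e

0: ✓ CMP  NZCV=1000
1: ✓ MOVVC  r0←0xdc
2: ✓ MOVMI  r4←0xdb
3: ✓ CMP  NZCV=0010
4: ✓ SUBCS  r1←0x21
5: ✓ ADDPL  r4←0x8e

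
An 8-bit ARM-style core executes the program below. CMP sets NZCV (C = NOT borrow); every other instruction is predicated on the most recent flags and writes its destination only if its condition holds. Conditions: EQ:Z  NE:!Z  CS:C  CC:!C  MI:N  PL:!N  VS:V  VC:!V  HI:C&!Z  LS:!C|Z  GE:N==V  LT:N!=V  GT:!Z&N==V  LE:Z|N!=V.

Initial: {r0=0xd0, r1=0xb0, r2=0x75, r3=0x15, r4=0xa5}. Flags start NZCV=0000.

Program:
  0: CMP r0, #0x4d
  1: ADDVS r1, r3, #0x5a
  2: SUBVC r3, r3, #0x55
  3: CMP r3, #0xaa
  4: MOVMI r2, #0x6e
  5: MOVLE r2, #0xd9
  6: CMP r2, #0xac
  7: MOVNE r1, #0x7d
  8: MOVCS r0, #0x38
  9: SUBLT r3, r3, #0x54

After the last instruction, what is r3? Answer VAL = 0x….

VAL = 0xc0

0: ✓ CMP  NZCV=1010
1: · ADDVS
2: ✓ SUBVC  r3←0xc0
3: ✓ CMP  NZCV=0010
4: · MOVMI
5: · MOVLE
6: ✓ CMP  NZCV=1001
7: ✓ MOVNE  r1←0x7d
8: · MOVCS
9: · SUBLT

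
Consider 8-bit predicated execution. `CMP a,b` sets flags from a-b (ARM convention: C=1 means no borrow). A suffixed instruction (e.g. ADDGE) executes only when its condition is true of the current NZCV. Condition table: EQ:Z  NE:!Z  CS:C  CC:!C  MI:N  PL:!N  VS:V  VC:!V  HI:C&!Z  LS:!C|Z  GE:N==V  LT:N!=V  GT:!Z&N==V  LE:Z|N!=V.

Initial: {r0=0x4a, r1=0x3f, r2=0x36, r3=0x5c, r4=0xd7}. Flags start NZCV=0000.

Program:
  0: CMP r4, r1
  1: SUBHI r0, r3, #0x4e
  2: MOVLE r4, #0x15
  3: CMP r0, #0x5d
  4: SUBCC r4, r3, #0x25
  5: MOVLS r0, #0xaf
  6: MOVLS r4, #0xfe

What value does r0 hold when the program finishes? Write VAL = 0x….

VAL = 0xaf

0: ✓ CMP  NZCV=1010
1: ✓ SUBHI  r0←0x0e
2: ✓ MOVLE  r4←0x15
3: ✓ CMP  NZCV=1000
4: ✓ SUBCC  r4←0x37
5: ✓ MOVLS  r0←0xaf
6: ✓ MOVLS  r4←0xfe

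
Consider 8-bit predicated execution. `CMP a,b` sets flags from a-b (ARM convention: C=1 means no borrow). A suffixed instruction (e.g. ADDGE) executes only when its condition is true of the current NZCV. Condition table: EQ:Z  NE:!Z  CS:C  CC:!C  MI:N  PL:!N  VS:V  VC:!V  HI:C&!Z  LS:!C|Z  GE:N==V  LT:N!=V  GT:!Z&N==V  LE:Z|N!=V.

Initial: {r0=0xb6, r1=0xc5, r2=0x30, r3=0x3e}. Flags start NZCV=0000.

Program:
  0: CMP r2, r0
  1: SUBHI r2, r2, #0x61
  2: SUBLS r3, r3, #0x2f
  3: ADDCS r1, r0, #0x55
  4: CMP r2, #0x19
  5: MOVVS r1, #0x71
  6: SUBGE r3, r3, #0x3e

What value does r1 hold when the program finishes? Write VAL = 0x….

VAL = 0xc5

0: ✓ CMP  NZCV=0000
1: · SUBHI
2: ✓ SUBLS  r3←0x0f
3: · ADDCS
4: ✓ CMP  NZCV=0010
5: · MOVVS
6: ✓ SUBGE  r3←0xd1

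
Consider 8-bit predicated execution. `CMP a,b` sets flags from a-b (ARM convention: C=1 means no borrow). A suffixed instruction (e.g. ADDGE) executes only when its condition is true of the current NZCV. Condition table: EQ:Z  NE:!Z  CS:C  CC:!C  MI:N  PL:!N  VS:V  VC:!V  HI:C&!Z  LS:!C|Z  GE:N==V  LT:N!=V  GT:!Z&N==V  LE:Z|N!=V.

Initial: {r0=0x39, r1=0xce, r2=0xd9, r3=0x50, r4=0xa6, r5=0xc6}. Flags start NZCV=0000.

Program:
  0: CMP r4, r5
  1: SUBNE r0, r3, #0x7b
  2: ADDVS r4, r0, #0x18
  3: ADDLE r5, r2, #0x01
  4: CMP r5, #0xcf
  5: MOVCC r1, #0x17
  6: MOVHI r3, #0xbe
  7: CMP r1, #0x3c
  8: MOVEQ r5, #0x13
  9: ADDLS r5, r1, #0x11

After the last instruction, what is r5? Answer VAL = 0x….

[0] flags=1000 → (cmp)
[1] flags=1000 NE?T → r0=0xd5
[2] flags=1000 VS?F → skip
[3] flags=1000 LE?T → r5=0xda
[4] flags=0010 → (cmp)
[5] flags=0010 CC?F → skip
[6] flags=0010 HI?T → r3=0xbe
[7] flags=1010 → (cmp)
[8] flags=1010 EQ?F → skip
[9] flags=1010 LS?F → skip

VAL = 0xda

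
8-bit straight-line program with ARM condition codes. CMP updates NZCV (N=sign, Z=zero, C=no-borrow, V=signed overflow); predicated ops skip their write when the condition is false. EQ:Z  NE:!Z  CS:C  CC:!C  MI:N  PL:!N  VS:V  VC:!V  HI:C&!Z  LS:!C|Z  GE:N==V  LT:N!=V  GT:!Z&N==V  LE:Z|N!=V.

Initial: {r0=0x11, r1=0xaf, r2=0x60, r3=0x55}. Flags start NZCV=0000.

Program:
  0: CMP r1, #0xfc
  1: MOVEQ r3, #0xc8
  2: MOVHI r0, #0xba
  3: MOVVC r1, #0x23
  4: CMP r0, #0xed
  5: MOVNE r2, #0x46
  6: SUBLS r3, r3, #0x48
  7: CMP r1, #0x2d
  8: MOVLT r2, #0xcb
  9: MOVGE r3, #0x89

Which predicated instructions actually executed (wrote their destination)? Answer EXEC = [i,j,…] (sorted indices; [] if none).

EXEC = [3,5,6,8]

0: ✓ CMP  NZCV=1000
1: · MOVEQ
2: · MOVHI
3: ✓ MOVVC  r1←0x23
4: ✓ CMP  NZCV=0000
5: ✓ MOVNE  r2←0x46
6: ✓ SUBLS  r3←0x0d
7: ✓ CMP  NZCV=1000
8: ✓ MOVLT  r2←0xcb
9: · MOVGE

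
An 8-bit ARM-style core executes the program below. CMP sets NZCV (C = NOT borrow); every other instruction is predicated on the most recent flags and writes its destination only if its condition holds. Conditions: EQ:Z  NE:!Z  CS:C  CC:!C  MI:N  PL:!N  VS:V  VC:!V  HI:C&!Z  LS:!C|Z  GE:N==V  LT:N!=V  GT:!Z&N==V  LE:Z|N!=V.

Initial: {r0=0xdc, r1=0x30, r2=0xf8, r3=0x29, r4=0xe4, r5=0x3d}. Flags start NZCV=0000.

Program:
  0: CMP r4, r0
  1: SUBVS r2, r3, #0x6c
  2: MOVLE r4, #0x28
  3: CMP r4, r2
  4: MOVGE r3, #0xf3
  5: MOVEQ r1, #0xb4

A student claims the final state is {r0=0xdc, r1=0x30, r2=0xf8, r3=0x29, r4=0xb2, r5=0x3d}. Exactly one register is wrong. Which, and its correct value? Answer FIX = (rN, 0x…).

0: ✓ CMP  NZCV=0010
1: · SUBVS
2: · MOVLE
3: ✓ CMP  NZCV=1000
4: · MOVGE
5: · MOVEQ

FIX = (r4, 0xe4)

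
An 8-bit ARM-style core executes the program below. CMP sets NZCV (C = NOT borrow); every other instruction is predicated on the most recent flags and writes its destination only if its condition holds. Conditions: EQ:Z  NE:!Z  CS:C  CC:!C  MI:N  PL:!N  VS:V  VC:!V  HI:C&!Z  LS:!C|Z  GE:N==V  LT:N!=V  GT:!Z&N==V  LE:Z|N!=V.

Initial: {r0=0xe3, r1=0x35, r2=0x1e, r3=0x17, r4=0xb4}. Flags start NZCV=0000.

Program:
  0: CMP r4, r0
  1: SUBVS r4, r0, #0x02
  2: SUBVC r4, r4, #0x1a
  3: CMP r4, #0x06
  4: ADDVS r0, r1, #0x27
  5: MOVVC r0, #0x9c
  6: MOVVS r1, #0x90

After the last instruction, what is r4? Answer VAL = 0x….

0: ✓ CMP  NZCV=1000
1: · SUBVS
2: ✓ SUBVC  r4←0x9a
3: ✓ CMP  NZCV=1010
4: · ADDVS
5: ✓ MOVVC  r0←0x9c
6: · MOVVS

VAL = 0x9a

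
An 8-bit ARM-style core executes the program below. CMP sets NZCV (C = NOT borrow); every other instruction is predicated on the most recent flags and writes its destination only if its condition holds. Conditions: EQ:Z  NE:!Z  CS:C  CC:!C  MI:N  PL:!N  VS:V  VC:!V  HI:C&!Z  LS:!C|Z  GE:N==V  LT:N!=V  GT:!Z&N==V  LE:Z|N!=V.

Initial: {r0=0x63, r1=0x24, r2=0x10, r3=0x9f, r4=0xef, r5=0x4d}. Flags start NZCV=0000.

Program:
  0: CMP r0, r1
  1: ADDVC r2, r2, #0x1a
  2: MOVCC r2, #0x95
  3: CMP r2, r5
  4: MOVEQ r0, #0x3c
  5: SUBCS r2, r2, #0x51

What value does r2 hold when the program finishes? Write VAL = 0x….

VAL = 0x2a

0: ✓ CMP  NZCV=0010
1: ✓ ADDVC  r2←0x2a
2: · MOVCC
3: ✓ CMP  NZCV=1000
4: · MOVEQ
5: · SUBCS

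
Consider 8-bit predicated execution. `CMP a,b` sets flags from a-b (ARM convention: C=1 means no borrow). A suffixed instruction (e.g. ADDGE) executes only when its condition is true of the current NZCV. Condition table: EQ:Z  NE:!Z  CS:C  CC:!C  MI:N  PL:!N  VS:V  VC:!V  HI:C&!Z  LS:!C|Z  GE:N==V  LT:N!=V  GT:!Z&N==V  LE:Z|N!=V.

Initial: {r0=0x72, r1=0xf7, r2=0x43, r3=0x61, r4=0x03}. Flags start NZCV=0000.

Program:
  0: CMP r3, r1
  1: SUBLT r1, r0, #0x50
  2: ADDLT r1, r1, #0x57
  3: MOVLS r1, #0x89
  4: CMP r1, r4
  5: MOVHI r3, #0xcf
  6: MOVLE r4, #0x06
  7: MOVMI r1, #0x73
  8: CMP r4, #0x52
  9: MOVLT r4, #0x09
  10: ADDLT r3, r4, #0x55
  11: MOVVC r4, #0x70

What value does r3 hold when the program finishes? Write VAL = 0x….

VAL = 0x5e

[0] flags=0000 → (cmp)
[1] flags=0000 LT?F → skip
[2] flags=0000 LT?F → skip
[3] flags=0000 LS?T → r1=0x89
[4] flags=1010 → (cmp)
[5] flags=1010 HI?T → r3=0xcf
[6] flags=1010 LE?T → r4=0x06
[7] flags=1010 MI?T → r1=0x73
[8] flags=1000 → (cmp)
[9] flags=1000 LT?T → r4=0x09
[10] flags=1000 LT?T → r3=0x5e
[11] flags=1000 VC?T → r4=0x70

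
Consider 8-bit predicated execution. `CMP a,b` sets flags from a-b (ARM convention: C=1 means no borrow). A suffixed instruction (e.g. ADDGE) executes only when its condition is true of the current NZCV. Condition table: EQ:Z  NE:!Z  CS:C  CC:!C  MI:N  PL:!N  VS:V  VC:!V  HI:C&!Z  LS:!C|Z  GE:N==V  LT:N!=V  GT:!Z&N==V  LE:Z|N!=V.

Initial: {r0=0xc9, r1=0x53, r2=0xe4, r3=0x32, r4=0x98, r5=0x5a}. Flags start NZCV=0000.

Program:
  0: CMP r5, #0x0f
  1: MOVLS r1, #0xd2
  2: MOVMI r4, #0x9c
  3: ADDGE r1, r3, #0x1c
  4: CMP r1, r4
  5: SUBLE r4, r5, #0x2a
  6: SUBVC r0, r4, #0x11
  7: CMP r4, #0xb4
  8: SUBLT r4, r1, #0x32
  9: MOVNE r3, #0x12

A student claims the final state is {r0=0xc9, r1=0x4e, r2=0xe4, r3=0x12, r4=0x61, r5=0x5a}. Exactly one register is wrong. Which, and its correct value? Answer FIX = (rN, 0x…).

FIX = (r4, 0x1c)

[0] flags=0010 → (cmp)
[1] flags=0010 LS?F → skip
[2] flags=0010 MI?F → skip
[3] flags=0010 GE?T → r1=0x4e
[4] flags=1001 → (cmp)
[5] flags=1001 LE?F → skip
[6] flags=1001 VC?F → skip
[7] flags=1000 → (cmp)
[8] flags=1000 LT?T → r4=0x1c
[9] flags=1000 NE?T → r3=0x12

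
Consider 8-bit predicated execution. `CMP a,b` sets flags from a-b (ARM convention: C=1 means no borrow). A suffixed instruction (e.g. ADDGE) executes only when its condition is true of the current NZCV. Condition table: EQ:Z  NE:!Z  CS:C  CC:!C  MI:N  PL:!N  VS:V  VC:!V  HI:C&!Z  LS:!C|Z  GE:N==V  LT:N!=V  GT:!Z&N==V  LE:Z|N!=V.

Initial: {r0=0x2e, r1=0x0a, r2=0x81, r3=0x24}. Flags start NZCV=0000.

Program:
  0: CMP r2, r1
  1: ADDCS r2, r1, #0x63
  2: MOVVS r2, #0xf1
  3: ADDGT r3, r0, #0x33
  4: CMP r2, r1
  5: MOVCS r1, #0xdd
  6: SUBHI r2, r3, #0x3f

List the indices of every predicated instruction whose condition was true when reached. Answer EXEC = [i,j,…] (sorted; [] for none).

0: ✓ CMP  NZCV=0011
1: ✓ ADDCS  r2←0x6d
2: ✓ MOVVS  r2←0xf1
3: · ADDGT
4: ✓ CMP  NZCV=1010
5: ✓ MOVCS  r1←0xdd
6: ✓ SUBHI  r2←0xe5

EXEC = [1,2,5,6]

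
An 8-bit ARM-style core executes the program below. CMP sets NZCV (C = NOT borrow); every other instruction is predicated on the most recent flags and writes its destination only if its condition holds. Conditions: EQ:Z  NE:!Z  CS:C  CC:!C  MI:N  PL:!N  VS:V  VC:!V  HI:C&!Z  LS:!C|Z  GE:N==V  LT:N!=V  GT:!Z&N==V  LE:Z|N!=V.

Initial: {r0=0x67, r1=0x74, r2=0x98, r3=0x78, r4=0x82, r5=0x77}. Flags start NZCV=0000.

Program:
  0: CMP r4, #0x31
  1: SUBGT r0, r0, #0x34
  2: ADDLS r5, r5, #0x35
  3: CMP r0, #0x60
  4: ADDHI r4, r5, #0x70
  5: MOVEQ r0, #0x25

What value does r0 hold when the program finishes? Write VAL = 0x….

0: ✓ CMP  NZCV=0011
1: · SUBGT
2: · ADDLS
3: ✓ CMP  NZCV=0010
4: ✓ ADDHI  r4←0xe7
5: · MOVEQ

VAL = 0x67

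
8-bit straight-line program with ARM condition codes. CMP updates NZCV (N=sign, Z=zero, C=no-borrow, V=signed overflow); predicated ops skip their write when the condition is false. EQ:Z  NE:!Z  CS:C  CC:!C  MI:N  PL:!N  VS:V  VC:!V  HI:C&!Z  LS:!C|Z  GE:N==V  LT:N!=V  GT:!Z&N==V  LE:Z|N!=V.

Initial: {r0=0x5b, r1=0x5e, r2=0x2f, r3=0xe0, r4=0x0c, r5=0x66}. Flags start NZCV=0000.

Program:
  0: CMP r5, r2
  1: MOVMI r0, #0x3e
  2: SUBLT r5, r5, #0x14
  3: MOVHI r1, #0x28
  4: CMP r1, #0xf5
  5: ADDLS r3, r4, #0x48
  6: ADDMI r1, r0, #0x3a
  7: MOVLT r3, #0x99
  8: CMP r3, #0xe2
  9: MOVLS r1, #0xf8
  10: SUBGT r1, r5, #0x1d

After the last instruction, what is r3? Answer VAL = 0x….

VAL = 0x54

[0] flags=0010 → (cmp)
[1] flags=0010 MI?F → skip
[2] flags=0010 LT?F → skip
[3] flags=0010 HI?T → r1=0x28
[4] flags=0000 → (cmp)
[5] flags=0000 LS?T → r3=0x54
[6] flags=0000 MI?F → skip
[7] flags=0000 LT?F → skip
[8] flags=0000 → (cmp)
[9] flags=0000 LS?T → r1=0xf8
[10] flags=0000 GT?T → r1=0x49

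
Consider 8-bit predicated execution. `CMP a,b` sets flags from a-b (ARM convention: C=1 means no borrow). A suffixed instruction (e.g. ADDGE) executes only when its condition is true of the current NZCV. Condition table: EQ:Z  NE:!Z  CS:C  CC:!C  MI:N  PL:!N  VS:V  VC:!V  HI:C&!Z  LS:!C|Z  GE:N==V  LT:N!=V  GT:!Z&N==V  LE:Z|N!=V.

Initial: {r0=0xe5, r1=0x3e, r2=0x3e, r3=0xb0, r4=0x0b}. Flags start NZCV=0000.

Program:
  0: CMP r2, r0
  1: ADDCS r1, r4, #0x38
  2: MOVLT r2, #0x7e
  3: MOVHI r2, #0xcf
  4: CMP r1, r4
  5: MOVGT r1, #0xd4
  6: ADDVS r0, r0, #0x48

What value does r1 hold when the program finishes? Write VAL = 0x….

VAL = 0xd4

[0] flags=0000 → (cmp)
[1] flags=0000 CS?F → skip
[2] flags=0000 LT?F → skip
[3] flags=0000 HI?F → skip
[4] flags=0010 → (cmp)
[5] flags=0010 GT?T → r1=0xd4
[6] flags=0010 VS?F → skip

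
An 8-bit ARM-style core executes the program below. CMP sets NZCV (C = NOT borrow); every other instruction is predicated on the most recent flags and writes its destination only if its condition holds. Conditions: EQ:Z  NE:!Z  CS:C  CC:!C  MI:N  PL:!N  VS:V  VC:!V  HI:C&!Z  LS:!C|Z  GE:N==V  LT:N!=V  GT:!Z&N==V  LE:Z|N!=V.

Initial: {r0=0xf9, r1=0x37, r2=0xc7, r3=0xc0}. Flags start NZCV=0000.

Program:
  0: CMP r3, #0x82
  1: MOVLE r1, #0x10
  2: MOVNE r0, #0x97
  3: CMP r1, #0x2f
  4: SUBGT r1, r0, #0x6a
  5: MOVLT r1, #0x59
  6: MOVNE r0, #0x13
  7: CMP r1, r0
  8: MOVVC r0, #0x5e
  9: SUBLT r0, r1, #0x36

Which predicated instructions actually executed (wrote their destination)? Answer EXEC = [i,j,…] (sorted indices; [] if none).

[0] flags=0010 → (cmp)
[1] flags=0010 LE?F → skip
[2] flags=0010 NE?T → r0=0x97
[3] flags=0010 → (cmp)
[4] flags=0010 GT?T → r1=0x2d
[5] flags=0010 LT?F → skip
[6] flags=0010 NE?T → r0=0x13
[7] flags=0010 → (cmp)
[8] flags=0010 VC?T → r0=0x5e
[9] flags=0010 LT?F → skip

EXEC = [2,4,6,8]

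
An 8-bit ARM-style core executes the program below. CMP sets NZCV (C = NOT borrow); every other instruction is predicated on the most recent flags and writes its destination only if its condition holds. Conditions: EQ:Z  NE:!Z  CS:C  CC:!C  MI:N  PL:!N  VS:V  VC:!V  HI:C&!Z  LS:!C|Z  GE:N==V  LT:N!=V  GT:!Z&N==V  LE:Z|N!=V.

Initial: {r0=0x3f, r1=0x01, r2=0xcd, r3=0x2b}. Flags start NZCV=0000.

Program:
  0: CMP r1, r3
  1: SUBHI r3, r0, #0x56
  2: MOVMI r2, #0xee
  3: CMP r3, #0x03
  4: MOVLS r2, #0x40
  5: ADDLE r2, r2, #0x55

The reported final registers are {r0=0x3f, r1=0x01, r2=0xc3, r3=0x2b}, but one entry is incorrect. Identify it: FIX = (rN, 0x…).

0: ✓ CMP  NZCV=1000
1: · SUBHI
2: ✓ MOVMI  r2←0xee
3: ✓ CMP  NZCV=0010
4: · MOVLS
5: · ADDLE

FIX = (r2, 0xee)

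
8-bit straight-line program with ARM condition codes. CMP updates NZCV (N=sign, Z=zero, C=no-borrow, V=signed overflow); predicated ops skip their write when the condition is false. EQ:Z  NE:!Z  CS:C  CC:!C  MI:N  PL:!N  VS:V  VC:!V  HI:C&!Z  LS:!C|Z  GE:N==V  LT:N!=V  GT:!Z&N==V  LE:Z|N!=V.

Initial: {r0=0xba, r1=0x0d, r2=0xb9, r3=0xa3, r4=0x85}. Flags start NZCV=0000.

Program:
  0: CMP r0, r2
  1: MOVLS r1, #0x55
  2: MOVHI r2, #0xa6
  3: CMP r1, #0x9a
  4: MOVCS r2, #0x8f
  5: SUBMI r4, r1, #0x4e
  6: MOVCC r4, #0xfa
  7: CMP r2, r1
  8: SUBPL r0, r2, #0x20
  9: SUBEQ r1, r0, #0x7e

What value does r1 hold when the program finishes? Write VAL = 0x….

0: ✓ CMP  NZCV=0010
1: · MOVLS
2: ✓ MOVHI  r2←0xa6
3: ✓ CMP  NZCV=0000
4: · MOVCS
5: · SUBMI
6: ✓ MOVCC  r4←0xfa
7: ✓ CMP  NZCV=1010
8: · SUBPL
9: · SUBEQ

VAL = 0x0d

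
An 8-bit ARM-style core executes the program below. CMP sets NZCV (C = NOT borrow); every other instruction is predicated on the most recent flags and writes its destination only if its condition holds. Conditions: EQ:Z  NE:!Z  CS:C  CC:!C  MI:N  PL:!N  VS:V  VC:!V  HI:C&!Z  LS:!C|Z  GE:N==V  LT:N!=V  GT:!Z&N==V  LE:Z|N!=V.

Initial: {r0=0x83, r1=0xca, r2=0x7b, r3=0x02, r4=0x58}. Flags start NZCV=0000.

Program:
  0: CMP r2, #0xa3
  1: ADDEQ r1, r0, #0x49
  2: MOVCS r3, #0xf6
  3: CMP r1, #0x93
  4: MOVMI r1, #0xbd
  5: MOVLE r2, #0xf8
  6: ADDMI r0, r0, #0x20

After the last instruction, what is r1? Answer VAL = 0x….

0: ✓ CMP  NZCV=1001
1: · ADDEQ
2: · MOVCS
3: ✓ CMP  NZCV=0010
4: · MOVMI
5: · MOVLE
6: · ADDMI

VAL = 0xca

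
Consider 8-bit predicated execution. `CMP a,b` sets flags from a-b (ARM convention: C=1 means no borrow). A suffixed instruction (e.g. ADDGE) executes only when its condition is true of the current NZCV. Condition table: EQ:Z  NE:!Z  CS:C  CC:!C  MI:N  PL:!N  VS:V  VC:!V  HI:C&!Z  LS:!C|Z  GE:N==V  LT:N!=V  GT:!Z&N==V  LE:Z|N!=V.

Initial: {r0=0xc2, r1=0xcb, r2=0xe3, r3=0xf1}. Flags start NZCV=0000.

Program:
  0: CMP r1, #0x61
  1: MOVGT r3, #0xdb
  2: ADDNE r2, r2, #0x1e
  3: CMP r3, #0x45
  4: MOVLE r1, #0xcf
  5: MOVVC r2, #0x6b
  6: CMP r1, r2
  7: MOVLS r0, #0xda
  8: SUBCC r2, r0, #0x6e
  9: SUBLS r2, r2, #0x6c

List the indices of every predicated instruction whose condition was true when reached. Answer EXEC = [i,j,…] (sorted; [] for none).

EXEC = [2,4,5]

[0] flags=0011 → (cmp)
[1] flags=0011 GT?F → skip
[2] flags=0011 NE?T → r2=0x01
[3] flags=1010 → (cmp)
[4] flags=1010 LE?T → r1=0xcf
[5] flags=1010 VC?T → r2=0x6b
[6] flags=0011 → (cmp)
[7] flags=0011 LS?F → skip
[8] flags=0011 CC?F → skip
[9] flags=0011 LS?F → skip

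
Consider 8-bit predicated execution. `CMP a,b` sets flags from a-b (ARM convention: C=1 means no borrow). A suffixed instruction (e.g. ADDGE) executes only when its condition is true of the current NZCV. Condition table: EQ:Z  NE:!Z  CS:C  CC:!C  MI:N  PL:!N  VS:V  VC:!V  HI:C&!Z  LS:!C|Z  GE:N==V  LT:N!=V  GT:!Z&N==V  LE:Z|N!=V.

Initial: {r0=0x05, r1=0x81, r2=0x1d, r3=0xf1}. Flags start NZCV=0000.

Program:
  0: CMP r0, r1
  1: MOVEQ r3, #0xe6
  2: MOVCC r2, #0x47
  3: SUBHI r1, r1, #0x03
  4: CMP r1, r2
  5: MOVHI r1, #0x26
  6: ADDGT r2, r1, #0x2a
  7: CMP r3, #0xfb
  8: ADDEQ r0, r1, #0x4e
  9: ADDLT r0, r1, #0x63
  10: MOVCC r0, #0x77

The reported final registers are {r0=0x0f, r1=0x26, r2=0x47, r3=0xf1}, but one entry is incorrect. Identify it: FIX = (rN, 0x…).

FIX = (r0, 0x77)

[0] flags=1001 → (cmp)
[1] flags=1001 EQ?F → skip
[2] flags=1001 CC?T → r2=0x47
[3] flags=1001 HI?F → skip
[4] flags=0011 → (cmp)
[5] flags=0011 HI?T → r1=0x26
[6] flags=0011 GT?F → skip
[7] flags=1000 → (cmp)
[8] flags=1000 EQ?F → skip
[9] flags=1000 LT?T → r0=0x89
[10] flags=1000 CC?T → r0=0x77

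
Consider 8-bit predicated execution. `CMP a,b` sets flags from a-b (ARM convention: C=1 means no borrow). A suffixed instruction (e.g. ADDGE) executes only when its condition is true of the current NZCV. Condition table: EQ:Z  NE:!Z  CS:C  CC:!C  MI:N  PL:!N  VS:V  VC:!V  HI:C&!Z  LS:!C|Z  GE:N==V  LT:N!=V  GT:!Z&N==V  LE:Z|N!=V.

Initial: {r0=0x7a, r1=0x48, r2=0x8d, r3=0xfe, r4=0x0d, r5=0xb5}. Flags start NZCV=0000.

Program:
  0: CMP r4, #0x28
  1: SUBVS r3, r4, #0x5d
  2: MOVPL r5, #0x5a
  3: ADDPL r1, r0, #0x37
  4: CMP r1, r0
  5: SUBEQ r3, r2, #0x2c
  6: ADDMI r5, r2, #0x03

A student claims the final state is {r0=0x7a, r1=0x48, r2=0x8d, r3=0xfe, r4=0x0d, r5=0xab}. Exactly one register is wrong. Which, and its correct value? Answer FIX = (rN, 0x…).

FIX = (r5, 0x90)

0: ✓ CMP  NZCV=1000
1: · SUBVS
2: · MOVPL
3: · ADDPL
4: ✓ CMP  NZCV=1000
5: · SUBEQ
6: ✓ ADDMI  r5←0x90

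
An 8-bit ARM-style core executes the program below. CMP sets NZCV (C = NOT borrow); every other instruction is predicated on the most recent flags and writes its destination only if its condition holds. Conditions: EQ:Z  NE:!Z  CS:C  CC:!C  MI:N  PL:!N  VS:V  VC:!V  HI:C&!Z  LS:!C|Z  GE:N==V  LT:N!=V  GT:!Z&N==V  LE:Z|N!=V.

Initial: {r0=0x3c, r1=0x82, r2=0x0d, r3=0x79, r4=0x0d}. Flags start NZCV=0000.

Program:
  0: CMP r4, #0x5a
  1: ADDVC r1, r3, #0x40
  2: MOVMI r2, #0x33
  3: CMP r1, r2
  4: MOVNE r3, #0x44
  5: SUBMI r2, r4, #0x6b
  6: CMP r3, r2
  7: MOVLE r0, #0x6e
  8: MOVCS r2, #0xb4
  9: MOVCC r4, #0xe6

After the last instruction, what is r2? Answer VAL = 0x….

[0] flags=1000 → (cmp)
[1] flags=1000 VC?T → r1=0xb9
[2] flags=1000 MI?T → r2=0x33
[3] flags=1010 → (cmp)
[4] flags=1010 NE?T → r3=0x44
[5] flags=1010 MI?T → r2=0xa2
[6] flags=1001 → (cmp)
[7] flags=1001 LE?F → skip
[8] flags=1001 CS?F → skip
[9] flags=1001 CC?T → r4=0xe6

VAL = 0xa2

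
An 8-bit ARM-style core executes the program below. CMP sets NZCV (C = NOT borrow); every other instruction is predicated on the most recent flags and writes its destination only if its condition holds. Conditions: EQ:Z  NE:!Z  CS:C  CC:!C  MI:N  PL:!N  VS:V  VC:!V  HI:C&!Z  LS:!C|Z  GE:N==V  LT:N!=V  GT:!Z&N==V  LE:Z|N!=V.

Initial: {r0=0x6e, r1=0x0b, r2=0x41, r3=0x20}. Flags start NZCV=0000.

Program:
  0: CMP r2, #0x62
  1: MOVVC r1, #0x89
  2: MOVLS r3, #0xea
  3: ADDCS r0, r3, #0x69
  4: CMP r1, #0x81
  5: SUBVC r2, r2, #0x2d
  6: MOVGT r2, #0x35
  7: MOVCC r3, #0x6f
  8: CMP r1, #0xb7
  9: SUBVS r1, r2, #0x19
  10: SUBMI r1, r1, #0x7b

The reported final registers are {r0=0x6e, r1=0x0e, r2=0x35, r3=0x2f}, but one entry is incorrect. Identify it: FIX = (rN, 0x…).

FIX = (r3, 0xea)

[0] flags=1000 → (cmp)
[1] flags=1000 VC?T → r1=0x89
[2] flags=1000 LS?T → r3=0xea
[3] flags=1000 CS?F → skip
[4] flags=0010 → (cmp)
[5] flags=0010 VC?T → r2=0x14
[6] flags=0010 GT?T → r2=0x35
[7] flags=0010 CC?F → skip
[8] flags=1000 → (cmp)
[9] flags=1000 VS?F → skip
[10] flags=1000 MI?T → r1=0x0e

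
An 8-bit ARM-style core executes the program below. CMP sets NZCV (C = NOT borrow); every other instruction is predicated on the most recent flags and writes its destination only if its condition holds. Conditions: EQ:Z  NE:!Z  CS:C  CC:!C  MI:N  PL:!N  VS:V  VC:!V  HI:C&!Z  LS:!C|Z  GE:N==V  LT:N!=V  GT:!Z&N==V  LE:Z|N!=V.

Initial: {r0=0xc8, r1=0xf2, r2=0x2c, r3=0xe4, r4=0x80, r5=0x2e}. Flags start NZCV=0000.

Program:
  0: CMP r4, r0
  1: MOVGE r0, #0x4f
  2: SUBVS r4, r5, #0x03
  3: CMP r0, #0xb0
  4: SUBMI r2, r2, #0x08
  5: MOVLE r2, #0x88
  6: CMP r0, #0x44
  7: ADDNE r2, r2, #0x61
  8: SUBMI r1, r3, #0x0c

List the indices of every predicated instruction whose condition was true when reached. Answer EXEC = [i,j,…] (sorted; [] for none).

EXEC = [7,8]

[0] flags=1000 → (cmp)
[1] flags=1000 GE?F → skip
[2] flags=1000 VS?F → skip
[3] flags=0010 → (cmp)
[4] flags=0010 MI?F → skip
[5] flags=0010 LE?F → skip
[6] flags=1010 → (cmp)
[7] flags=1010 NE?T → r2=0x8d
[8] flags=1010 MI?T → r1=0xd8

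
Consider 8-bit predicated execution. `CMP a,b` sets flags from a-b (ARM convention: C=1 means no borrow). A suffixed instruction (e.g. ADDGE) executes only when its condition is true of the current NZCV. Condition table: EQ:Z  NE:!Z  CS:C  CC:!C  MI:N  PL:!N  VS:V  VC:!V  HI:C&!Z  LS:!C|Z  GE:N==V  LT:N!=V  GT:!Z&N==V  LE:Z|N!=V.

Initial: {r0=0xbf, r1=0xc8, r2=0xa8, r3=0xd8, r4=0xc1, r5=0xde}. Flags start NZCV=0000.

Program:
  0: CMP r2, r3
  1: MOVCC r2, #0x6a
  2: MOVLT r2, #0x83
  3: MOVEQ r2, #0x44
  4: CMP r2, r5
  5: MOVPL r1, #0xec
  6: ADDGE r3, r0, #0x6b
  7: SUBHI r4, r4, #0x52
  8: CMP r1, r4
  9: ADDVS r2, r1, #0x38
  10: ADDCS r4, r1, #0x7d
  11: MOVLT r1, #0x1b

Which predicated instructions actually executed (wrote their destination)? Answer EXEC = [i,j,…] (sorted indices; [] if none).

[0] flags=1000 → (cmp)
[1] flags=1000 CC?T → r2=0x6a
[2] flags=1000 LT?T → r2=0x83
[3] flags=1000 EQ?F → skip
[4] flags=1000 → (cmp)
[5] flags=1000 PL?F → skip
[6] flags=1000 GE?F → skip
[7] flags=1000 HI?F → skip
[8] flags=0010 → (cmp)
[9] flags=0010 VS?F → skip
[10] flags=0010 CS?T → r4=0x45
[11] flags=0010 LT?F → skip

EXEC = [1,2,10]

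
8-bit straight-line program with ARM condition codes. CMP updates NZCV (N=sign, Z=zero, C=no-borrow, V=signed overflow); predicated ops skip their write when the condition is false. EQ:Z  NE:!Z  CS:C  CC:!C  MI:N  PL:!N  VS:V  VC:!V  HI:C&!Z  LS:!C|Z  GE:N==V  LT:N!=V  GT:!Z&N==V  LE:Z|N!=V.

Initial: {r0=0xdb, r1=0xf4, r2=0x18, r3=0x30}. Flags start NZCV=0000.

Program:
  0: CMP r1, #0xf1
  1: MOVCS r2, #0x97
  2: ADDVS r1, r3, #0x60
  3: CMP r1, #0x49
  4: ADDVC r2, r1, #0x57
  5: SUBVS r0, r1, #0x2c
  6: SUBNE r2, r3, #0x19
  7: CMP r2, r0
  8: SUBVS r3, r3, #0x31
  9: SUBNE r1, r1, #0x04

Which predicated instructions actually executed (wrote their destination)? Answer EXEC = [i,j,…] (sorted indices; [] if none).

[0] flags=0010 → (cmp)
[1] flags=0010 CS?T → r2=0x97
[2] flags=0010 VS?F → skip
[3] flags=1010 → (cmp)
[4] flags=1010 VC?T → r2=0x4b
[5] flags=1010 VS?F → skip
[6] flags=1010 NE?T → r2=0x17
[7] flags=0000 → (cmp)
[8] flags=0000 VS?F → skip
[9] flags=0000 NE?T → r1=0xf0

EXEC = [1,4,6,9]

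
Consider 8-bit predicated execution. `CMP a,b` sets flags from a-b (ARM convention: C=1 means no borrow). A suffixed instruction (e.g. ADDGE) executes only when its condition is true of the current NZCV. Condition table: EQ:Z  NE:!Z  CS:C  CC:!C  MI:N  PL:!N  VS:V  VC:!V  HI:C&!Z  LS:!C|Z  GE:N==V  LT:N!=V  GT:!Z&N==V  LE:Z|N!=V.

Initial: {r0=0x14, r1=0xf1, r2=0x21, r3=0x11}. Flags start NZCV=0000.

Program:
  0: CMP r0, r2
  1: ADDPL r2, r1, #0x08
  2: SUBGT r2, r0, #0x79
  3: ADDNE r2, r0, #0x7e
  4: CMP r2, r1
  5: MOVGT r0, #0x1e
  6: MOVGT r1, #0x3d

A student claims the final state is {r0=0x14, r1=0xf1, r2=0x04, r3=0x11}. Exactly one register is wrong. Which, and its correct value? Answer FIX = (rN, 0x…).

0: ✓ CMP  NZCV=1000
1: · ADDPL
2: · SUBGT
3: ✓ ADDNE  r2←0x92
4: ✓ CMP  NZCV=1000
5: · MOVGT
6: · MOVGT

FIX = (r2, 0x92)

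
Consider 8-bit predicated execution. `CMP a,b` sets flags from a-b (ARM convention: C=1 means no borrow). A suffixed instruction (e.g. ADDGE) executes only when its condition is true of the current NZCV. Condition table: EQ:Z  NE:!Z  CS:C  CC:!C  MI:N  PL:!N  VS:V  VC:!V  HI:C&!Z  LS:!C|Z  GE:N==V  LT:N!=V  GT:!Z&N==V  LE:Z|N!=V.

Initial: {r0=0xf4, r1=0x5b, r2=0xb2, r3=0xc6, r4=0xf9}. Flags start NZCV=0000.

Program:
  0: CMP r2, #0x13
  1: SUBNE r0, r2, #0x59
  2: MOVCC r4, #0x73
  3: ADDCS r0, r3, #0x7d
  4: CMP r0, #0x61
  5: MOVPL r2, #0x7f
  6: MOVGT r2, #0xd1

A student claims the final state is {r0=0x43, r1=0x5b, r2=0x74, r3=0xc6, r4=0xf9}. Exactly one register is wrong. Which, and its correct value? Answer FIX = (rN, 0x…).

[0] flags=1010 → (cmp)
[1] flags=1010 NE?T → r0=0x59
[2] flags=1010 CC?F → skip
[3] flags=1010 CS?T → r0=0x43
[4] flags=1000 → (cmp)
[5] flags=1000 PL?F → skip
[6] flags=1000 GT?F → skip

FIX = (r2, 0xb2)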